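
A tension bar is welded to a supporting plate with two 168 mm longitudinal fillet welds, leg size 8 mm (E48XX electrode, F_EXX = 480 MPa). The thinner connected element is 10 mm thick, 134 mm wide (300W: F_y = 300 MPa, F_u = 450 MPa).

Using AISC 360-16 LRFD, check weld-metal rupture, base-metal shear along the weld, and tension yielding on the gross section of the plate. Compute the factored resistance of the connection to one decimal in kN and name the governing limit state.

Weld metal: throat = 0.707×8 = 5.656 mm, L = 2×168 = 336 mm. φR_n = 0.75 × 0.6 × 480 × 5.656 × 336 = 410.5 kN.
Base metal shear (10 mm plate): yield φR_n = 1.0×0.6×300×10×336 = 604.8 kN; rupture φR_n = 0.75×0.6×450×10×336 = 680.4 kN; take 604.8 kN (yield).
Tension yield (gross): A_g = 134×10 = 1340 mm². φR_n = 0.90 × 300 × 1340 = 361.8 kN.
Governing: min(410.5, 604.8, 361.8) = 361.8 kN → gross-section yield.

361.8 kN (gross-section yield governs)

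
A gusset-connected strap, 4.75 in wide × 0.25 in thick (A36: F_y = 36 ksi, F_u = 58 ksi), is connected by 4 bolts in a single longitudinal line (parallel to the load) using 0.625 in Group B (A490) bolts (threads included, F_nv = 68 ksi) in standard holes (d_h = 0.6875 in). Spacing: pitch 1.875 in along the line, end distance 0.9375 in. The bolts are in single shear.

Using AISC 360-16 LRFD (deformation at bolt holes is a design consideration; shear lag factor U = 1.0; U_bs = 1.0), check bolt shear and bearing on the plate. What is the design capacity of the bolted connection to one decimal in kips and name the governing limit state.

Bolt shear: A_b = π(0.625)²/4 = 0.3068 in². φR_n = 0.75 × 68 × 0.3068 × 4 × 1 = 62.6 kips.
Bearing (0.25 in plate, F_u = 58 ksi): end bolts L_c = 0.9375 − 0.6875/2 = 0.59375, R_n = min(1.2×0.59375×0.25×58, 2.4×0.625×0.25×58) = 10.331 kips/bolt; interior L_c = 1.875 − 0.6875 = 1.1875, R_n = 20.663 kips/bolt. φR_n = 0.75 × (1×10.331 + 3×20.663) = 54.2 kips.
Governing: min(62.6, 54.2) = 54.2 kips → bearing.

54.2 kips (bearing governs)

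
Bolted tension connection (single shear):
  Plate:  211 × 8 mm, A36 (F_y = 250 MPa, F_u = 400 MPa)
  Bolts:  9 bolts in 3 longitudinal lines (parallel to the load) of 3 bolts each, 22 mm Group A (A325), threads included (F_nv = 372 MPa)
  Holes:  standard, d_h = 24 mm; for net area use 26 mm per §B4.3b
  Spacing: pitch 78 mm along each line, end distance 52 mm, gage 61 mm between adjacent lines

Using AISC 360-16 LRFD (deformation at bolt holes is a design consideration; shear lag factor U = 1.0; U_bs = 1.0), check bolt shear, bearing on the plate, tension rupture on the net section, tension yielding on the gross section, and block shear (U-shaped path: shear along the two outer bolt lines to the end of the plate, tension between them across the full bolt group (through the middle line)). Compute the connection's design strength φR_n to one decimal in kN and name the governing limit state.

319.2 kN (net-section rupture governs)

Bolt shear: A_b = π(22)²/4 = 380.13 mm². φR_n = 0.75 × 372 × 380.13 × 9 × 1 = 954.5 kN.
Bearing (8 mm plate, F_u = 400 MPa): end bolts L_c = 52 − 24/2 = 40, R_n = min(1.2×40×8×400, 2.4×22×8×400) = 153.6 kN/bolt; interior L_c = 78 − 24 = 54, R_n = 168.96 kN/bolt. φR_n = 0.75 × (3×153.6 + 6×168.96) = 1105.9 kN.
Tension rupture (net): A_n = (211 − 3×26)×8 = 1064 mm² (U = 1.0, A_e = A_n). φR_n = 0.75 × 400 × 1064 = 319.2 kN.
Tension yield (gross): A_g = 211×8 = 1688 mm². φR_n = 0.90 × 250 × 1688 = 379.8 kN.
Block shear: shear path 2×[52+2×78] = 2×208 mm, A_gv = 3328, A_nv = 2×(208 − 2.5×26)×8 = 2288 mm²; tension across gage: (122 − 2×26)×8 = 560 mm². R_n = min(0.6×400×2288, 0.6×250×3328) + 1.0×400×560 = min(549.12, 499.2) + 224 = 723.2 kN. φR_n = 0.75 × 723.2 = 542.4 kN.
Governing: min(954.5, 1105.9, 319.2, 379.8, 542.4) = 319.2 kN → net-section rupture.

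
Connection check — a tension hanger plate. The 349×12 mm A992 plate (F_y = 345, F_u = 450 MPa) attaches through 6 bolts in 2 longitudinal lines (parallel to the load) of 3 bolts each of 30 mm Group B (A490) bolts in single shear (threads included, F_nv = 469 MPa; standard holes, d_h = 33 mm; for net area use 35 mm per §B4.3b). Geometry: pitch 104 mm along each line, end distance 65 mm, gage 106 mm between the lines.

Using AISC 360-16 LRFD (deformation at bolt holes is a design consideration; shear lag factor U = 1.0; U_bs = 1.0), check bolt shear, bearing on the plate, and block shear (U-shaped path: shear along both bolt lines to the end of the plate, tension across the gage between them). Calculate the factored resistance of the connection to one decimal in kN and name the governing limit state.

Bolt shear: A_b = π(30)²/4 = 706.86 mm². φR_n = 0.75 × 469 × 706.86 × 6 × 1 = 1491.8 kN.
Bearing (12 mm plate, F_u = 450 MPa): end bolts L_c = 65 − 33/2 = 48.5, R_n = min(1.2×48.5×12×450, 2.4×30×12×450) = 314.28 kN/bolt; interior L_c = 104 − 33 = 71, R_n = 388.8 kN/bolt. φR_n = 0.75 × (2×314.28 + 4×388.8) = 1637.8 kN.
Block shear: shear path 2×[65+2×104] = 2×273 mm, A_gv = 6552, A_nv = 2×(273 − 2.5×35)×12 = 4452 mm²; tension across gage: (106 − 1×35)×12 = 852 mm². R_n = min(0.6×450×4452, 0.6×345×6552) + 1.0×450×852 = min(1202, 1356.3) + 383.4 = 1585.4 kN. φR_n = 0.75 × 1585.4 = 1189.1 kN.
Governing: min(1491.8, 1637.8, 1189.1) = 1189.1 kN → block shear.

1189.1 kN (block shear governs)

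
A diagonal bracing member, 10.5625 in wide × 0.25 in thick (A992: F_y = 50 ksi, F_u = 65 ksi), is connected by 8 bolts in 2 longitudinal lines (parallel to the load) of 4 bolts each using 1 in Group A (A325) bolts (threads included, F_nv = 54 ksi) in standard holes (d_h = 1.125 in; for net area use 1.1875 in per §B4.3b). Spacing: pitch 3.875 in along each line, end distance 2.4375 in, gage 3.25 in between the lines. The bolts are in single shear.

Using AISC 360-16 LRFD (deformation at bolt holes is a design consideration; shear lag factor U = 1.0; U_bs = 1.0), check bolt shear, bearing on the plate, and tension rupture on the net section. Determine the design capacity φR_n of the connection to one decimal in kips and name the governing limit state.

Bolt shear: A_b = π(1)²/4 = 0.7854 in². φR_n = 0.75 × 54 × 0.7854 × 8 × 1 = 254.5 kips.
Bearing (0.25 in plate, F_u = 65 ksi): end bolts L_c = 2.4375 − 1.125/2 = 1.875, R_n = min(1.2×1.875×0.25×65, 2.4×1×0.25×65) = 36.563 kips/bolt; interior L_c = 3.875 − 1.125 = 2.75, R_n = 39 kips/bolt. φR_n = 0.75 × (2×36.563 + 6×39) = 230.3 kips.
Tension rupture (net): A_n = (10.5625 − 2×1.1875)×0.25 = 2.0469 in² (U = 1.0, A_e = A_n). φR_n = 0.75 × 65 × 2.0469 = 99.8 kips.
Governing: min(254.5, 230.3, 99.8) = 99.8 kips → net-section rupture.

99.8 kips (net-section rupture governs)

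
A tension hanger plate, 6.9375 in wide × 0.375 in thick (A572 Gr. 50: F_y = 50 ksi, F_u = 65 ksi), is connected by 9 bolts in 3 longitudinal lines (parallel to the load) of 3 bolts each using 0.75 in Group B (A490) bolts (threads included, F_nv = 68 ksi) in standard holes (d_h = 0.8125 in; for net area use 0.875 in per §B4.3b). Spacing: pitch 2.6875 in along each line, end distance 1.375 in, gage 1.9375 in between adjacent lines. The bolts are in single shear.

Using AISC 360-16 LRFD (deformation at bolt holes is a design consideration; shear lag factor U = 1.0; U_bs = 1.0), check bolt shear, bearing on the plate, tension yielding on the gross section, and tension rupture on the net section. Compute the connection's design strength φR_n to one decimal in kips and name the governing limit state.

78.8 kips (net-section rupture governs)

Bolt shear: A_b = π(0.75)²/4 = 0.44179 in². φR_n = 0.75 × 68 × 0.44179 × 9 × 1 = 202.8 kips.
Bearing (0.375 in plate, F_u = 65 ksi): end bolts L_c = 1.375 − 0.8125/2 = 0.96875, R_n = min(1.2×0.96875×0.375×65, 2.4×0.75×0.375×65) = 28.336 kips/bolt; interior L_c = 2.6875 − 0.8125 = 1.875, R_n = 43.875 kips/bolt. φR_n = 0.75 × (3×28.336 + 6×43.875) = 261.2 kips.
Tension yield (gross): A_g = 6.9375×0.375 = 2.6016 in². φR_n = 0.90 × 50 × 2.6016 = 117.1 kips.
Tension rupture (net): A_n = (6.9375 − 3×0.875)×0.375 = 1.6172 in² (U = 1.0, A_e = A_n). φR_n = 0.75 × 65 × 1.6172 = 78.8 kips.
Governing: min(202.8, 261.2, 117.1, 78.8) = 78.8 kips → net-section rupture.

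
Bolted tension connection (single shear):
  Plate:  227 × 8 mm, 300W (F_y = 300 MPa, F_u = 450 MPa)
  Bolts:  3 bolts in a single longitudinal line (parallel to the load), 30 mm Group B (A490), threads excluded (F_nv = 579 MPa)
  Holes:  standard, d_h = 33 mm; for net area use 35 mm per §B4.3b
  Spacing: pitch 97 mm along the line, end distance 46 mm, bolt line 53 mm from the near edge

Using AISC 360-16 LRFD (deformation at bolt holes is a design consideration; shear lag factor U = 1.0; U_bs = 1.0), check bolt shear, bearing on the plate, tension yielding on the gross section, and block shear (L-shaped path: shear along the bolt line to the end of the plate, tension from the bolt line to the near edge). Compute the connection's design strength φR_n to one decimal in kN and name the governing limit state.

Bolt shear: A_b = π(30)²/4 = 706.86 mm². φR_n = 0.75 × 579 × 706.86 × 3 × 1 = 920.9 kN.
Bearing (8 mm plate, F_u = 450 MPa): end bolts L_c = 46 − 33/2 = 29.5, R_n = min(1.2×29.5×8×450, 2.4×30×8×450) = 127.44 kN/bolt; interior L_c = 97 − 33 = 64, R_n = 259.2 kN/bolt. φR_n = 0.75 × (1×127.44 + 2×259.2) = 484.4 kN.
Tension yield (gross): A_g = 227×8 = 1816 mm². φR_n = 0.90 × 300 × 1816 = 490.3 kN.
Block shear: shear path 1×[46+2×97] = 1×240 mm, A_gv = 1920, A_nv = 1×(240 − 2.5×35)×8 = 1220 mm²; tension to near edge: (53 − 0.5×35)×8 = 284 mm². R_n = min(0.6×450×1220, 0.6×300×1920) + 1.0×450×284 = min(329.4, 345.6) + 127.8 = 457.2 kN. φR_n = 0.75 × 457.2 = 342.9 kN.
Governing: min(920.9, 484.4, 490.3, 342.9) = 342.9 kN → block shear.

342.9 kN (block shear governs)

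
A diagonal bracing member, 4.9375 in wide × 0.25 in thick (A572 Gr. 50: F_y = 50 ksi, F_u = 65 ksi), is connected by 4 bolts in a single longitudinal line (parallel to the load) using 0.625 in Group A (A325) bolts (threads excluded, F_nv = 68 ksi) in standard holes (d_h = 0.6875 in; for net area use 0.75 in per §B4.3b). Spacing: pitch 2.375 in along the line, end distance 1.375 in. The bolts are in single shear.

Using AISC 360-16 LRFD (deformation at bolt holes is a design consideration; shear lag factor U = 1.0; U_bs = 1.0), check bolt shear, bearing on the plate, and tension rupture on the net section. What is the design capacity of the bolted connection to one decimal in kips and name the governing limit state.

Bolt shear: A_b = π(0.625)²/4 = 0.3068 in². φR_n = 0.75 × 68 × 0.3068 × 4 × 1 = 62.6 kips.
Bearing (0.25 in plate, F_u = 65 ksi): end bolts L_c = 1.375 − 0.6875/2 = 1.03125, R_n = min(1.2×1.03125×0.25×65, 2.4×0.625×0.25×65) = 20.109 kips/bolt; interior L_c = 2.375 − 0.6875 = 1.6875, R_n = 24.375 kips/bolt. φR_n = 0.75 × (1×20.109 + 3×24.375) = 69.9 kips.
Tension rupture (net): A_n = (4.9375 − 1×0.75)×0.25 = 1.0469 in² (U = 1.0, A_e = A_n). φR_n = 0.75 × 65 × 1.0469 = 51.0 kips.
Governing: min(62.6, 69.9, 51.0) = 51.0 kips → net-section rupture.

51.0 kips (net-section rupture governs)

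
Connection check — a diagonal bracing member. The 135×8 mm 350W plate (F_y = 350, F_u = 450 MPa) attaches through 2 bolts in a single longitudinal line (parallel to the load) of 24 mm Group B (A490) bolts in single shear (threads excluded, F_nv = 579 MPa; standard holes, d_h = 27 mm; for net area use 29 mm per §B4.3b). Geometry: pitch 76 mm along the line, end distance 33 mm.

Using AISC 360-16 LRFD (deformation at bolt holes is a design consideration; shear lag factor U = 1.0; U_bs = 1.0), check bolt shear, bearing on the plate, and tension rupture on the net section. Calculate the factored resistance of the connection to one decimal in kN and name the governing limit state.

Bolt shear: A_b = π(24)²/4 = 452.39 mm². φR_n = 0.75 × 579 × 452.39 × 2 × 1 = 392.9 kN.
Bearing (8 mm plate, F_u = 450 MPa): end bolts L_c = 33 − 27/2 = 19.5, R_n = min(1.2×19.5×8×450, 2.4×24×8×450) = 84.24 kN/bolt; interior L_c = 76 − 27 = 49, R_n = 207.36 kN/bolt. φR_n = 0.75 × (1×84.24 + 1×207.36) = 218.7 kN.
Tension rupture (net): A_n = (135 − 1×29)×8 = 848 mm² (U = 1.0, A_e = A_n). φR_n = 0.75 × 450 × 848 = 286.2 kN.
Governing: min(392.9, 218.7, 286.2) = 218.7 kN → bearing.

218.7 kN (bearing governs)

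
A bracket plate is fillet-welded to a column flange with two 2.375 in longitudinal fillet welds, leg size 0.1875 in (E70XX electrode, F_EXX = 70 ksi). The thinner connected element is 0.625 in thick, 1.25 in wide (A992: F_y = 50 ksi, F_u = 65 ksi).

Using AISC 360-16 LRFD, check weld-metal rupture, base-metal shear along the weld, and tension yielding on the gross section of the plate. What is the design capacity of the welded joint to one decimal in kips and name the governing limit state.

Weld metal: throat = 0.707×0.1875 = 0.13256 in, L = 2×2.375 = 4.75 in. φR_n = 0.75 × 0.6 × 70 × 0.13256 × 4.75 = 19.8 kips.
Base metal shear (0.625 in plate): yield φR_n = 1.0×0.6×50×0.625×4.75 = 89.1 kips; rupture φR_n = 0.75×0.6×65×0.625×4.75 = 86.8 kips; take 86.8 kips (rupture).
Tension yield (gross): A_g = 1.25×0.625 = 0.78125 in². φR_n = 0.90 × 50 × 0.78125 = 35.2 kips.
Governing: min(19.8, 86.8, 35.2) = 19.8 kips → weld metal.

19.8 kips (weld metal governs)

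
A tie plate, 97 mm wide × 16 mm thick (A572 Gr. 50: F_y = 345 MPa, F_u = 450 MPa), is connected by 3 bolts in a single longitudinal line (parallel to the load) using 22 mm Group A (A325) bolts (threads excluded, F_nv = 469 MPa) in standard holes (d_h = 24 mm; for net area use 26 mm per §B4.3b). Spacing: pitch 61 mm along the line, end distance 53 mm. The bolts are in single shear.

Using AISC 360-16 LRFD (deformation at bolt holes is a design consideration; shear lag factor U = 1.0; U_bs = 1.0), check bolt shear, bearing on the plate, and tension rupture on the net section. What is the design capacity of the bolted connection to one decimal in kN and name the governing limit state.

383.4 kN (net-section rupture governs)

Bolt shear: A_b = π(22)²/4 = 380.13 mm². φR_n = 0.75 × 469 × 380.13 × 3 × 1 = 401.1 kN.
Bearing (16 mm plate, F_u = 450 MPa): end bolts L_c = 53 − 24/2 = 41, R_n = min(1.2×41×16×450, 2.4×22×16×450) = 354.24 kN/bolt; interior L_c = 61 − 24 = 37, R_n = 319.68 kN/bolt. φR_n = 0.75 × (1×354.24 + 2×319.68) = 745.2 kN.
Tension rupture (net): A_n = (97 − 1×26)×16 = 1136 mm² (U = 1.0, A_e = A_n). φR_n = 0.75 × 450 × 1136 = 383.4 kN.
Governing: min(401.1, 745.2, 383.4) = 383.4 kN → net-section rupture.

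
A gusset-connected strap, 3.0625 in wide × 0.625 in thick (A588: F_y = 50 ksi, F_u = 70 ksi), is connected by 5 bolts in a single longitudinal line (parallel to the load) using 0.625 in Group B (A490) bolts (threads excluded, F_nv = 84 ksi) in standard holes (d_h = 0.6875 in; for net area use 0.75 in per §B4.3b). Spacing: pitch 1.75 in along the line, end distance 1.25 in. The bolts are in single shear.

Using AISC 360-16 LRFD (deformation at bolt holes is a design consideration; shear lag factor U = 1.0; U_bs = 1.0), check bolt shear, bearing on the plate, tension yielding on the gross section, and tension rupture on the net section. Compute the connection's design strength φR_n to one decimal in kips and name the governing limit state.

75.9 kips (net-section rupture governs)

Bolt shear: A_b = π(0.625)²/4 = 0.3068 in². φR_n = 0.75 × 84 × 0.3068 × 5 × 1 = 96.6 kips.
Bearing (0.625 in plate, F_u = 70 ksi): end bolts L_c = 1.25 − 0.6875/2 = 0.90625, R_n = min(1.2×0.90625×0.625×70, 2.4×0.625×0.625×70) = 47.578 kips/bolt; interior L_c = 1.75 − 0.6875 = 1.0625, R_n = 55.781 kips/bolt. φR_n = 0.75 × (1×47.578 + 4×55.781) = 203.0 kips.
Tension yield (gross): A_g = 3.0625×0.625 = 1.9141 in². φR_n = 0.90 × 50 × 1.9141 = 86.1 kips.
Tension rupture (net): A_n = (3.0625 − 1×0.75)×0.625 = 1.4453 in² (U = 1.0, A_e = A_n). φR_n = 0.75 × 70 × 1.4453 = 75.9 kips.
Governing: min(96.6, 203.0, 86.1, 75.9) = 75.9 kips → net-section rupture.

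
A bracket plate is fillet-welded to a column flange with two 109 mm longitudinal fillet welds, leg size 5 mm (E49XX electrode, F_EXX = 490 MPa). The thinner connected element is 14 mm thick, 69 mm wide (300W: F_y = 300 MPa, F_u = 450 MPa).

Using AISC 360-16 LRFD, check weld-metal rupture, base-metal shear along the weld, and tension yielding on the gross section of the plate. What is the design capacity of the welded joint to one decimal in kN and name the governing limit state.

169.9 kN (weld metal governs)

Weld metal: throat = 0.707×5 = 3.535 mm, L = 2×109 = 218 mm. φR_n = 0.75 × 0.6 × 490 × 3.535 × 218 = 169.9 kN.
Base metal shear (14 mm plate): yield φR_n = 1.0×0.6×300×14×218 = 549.4 kN; rupture φR_n = 0.75×0.6×450×14×218 = 618.0 kN; take 549.4 kN (yield).
Tension yield (gross): A_g = 69×14 = 966 mm². φR_n = 0.90 × 300 × 966 = 260.8 kN.
Governing: min(169.9, 549.4, 260.8) = 169.9 kN → weld metal.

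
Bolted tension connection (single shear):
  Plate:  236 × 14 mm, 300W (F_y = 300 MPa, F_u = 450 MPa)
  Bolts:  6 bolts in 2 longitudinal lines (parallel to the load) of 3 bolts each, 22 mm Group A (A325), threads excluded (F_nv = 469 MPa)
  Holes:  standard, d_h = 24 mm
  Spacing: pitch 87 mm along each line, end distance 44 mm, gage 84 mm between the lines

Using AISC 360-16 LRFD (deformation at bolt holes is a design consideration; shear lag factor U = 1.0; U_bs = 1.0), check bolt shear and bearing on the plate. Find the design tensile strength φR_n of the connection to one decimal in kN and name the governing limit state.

802.3 kN (bolt shear governs)

Bolt shear: A_b = π(22)²/4 = 380.13 mm². φR_n = 0.75 × 469 × 380.13 × 6 × 1 = 802.3 kN.
Bearing (14 mm plate, F_u = 450 MPa): end bolts L_c = 44 − 24/2 = 32, R_n = min(1.2×32×14×450, 2.4×22×14×450) = 241.92 kN/bolt; interior L_c = 87 − 24 = 63, R_n = 332.64 kN/bolt. φR_n = 0.75 × (2×241.92 + 4×332.64) = 1360.8 kN.
Governing: min(802.3, 1360.8) = 802.3 kN → bolt shear.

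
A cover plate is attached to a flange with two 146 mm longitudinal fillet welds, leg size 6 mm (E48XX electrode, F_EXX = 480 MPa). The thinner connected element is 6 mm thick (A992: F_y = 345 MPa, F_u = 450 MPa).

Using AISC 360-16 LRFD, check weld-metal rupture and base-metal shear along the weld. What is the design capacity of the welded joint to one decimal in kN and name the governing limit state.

Weld metal: throat = 0.707×6 = 4.242 mm, L = 2×146 = 292 mm. φR_n = 0.75 × 0.6 × 480 × 4.242 × 292 = 267.6 kN.
Base metal shear (6 mm plate): yield φR_n = 1.0×0.6×345×6×292 = 362.7 kN; rupture φR_n = 0.75×0.6×450×6×292 = 354.8 kN; take 354.8 kN (rupture).
Governing: min(267.6, 354.8) = 267.6 kN → weld metal.

267.6 kN (weld metal governs)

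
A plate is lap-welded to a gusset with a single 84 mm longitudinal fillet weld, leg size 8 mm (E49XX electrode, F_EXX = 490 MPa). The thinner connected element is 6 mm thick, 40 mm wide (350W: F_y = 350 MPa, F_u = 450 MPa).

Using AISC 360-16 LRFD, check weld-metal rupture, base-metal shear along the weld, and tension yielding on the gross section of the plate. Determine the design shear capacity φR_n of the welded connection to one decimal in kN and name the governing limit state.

75.6 kN (gross-section yield governs)

Weld metal: throat = 0.707×8 = 5.656 mm, L = 84 mm. φR_n = 0.75 × 0.6 × 490 × 5.656 × 84 = 104.8 kN.
Base metal shear (6 mm plate): yield φR_n = 1.0×0.6×350×6×84 = 105.8 kN; rupture φR_n = 0.75×0.6×450×6×84 = 102.1 kN; take 102.1 kN (rupture).
Tension yield (gross): A_g = 40×6 = 240 mm². φR_n = 0.90 × 350 × 240 = 75.6 kN.
Governing: min(104.8, 102.1, 75.6) = 75.6 kN → gross-section yield.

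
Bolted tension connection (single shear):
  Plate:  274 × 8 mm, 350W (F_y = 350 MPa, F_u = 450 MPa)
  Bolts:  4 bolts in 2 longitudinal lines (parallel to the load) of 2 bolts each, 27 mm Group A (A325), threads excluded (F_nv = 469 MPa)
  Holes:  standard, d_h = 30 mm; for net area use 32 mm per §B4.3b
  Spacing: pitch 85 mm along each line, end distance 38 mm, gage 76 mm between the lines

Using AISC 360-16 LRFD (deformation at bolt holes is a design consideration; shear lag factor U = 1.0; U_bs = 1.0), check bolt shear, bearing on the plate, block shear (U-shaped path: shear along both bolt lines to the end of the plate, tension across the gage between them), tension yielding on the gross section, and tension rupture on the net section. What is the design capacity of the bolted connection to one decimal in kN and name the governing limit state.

Bolt shear: A_b = π(27)²/4 = 572.56 mm². φR_n = 0.75 × 469 × 572.56 × 4 × 1 = 805.6 kN.
Bearing (8 mm plate, F_u = 450 MPa): end bolts L_c = 38 − 30/2 = 23, R_n = min(1.2×23×8×450, 2.4×27×8×450) = 99.36 kN/bolt; interior L_c = 85 − 30 = 55, R_n = 233.28 kN/bolt. φR_n = 0.75 × (2×99.36 + 2×233.28) = 499.0 kN.
Block shear: shear path 2×[38+1×85] = 2×123 mm, A_gv = 1968, A_nv = 2×(123 − 1.5×32)×8 = 1200 mm²; tension across gage: (76 − 1×32)×8 = 352 mm². R_n = min(0.6×450×1200, 0.6×350×1968) + 1.0×450×352 = min(324, 413.28) + 158.4 = 482.4 kN. φR_n = 0.75 × 482.4 = 361.8 kN.
Tension yield (gross): A_g = 274×8 = 2192 mm². φR_n = 0.90 × 350 × 2192 = 690.5 kN.
Tension rupture (net): A_n = (274 − 2×32)×8 = 1680 mm² (U = 1.0, A_e = A_n). φR_n = 0.75 × 450 × 1680 = 567.0 kN.
Governing: min(805.6, 499.0, 361.8, 690.5, 567.0) = 361.8 kN → block shear.

361.8 kN (block shear governs)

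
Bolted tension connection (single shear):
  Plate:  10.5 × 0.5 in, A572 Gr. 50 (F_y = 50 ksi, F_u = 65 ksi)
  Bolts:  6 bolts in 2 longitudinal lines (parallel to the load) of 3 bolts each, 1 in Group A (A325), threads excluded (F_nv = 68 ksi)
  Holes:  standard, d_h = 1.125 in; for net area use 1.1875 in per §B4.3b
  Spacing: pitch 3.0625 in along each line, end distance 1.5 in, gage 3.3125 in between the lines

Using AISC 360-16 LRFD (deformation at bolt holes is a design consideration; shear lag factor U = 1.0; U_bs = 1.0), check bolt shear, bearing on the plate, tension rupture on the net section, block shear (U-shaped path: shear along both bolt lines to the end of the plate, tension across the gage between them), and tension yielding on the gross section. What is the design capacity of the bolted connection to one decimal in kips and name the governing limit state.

188.0 kips (block shear governs)

Bolt shear: A_b = π(1)²/4 = 0.7854 in². φR_n = 0.75 × 68 × 0.7854 × 6 × 1 = 240.3 kips.
Bearing (0.5 in plate, F_u = 65 ksi): end bolts L_c = 1.5 − 1.125/2 = 0.9375, R_n = min(1.2×0.9375×0.5×65, 2.4×1×0.5×65) = 36.563 kips/bolt; interior L_c = 3.0625 − 1.125 = 1.9375, R_n = 75.563 kips/bolt. φR_n = 0.75 × (2×36.563 + 4×75.563) = 281.5 kips.
Tension rupture (net): A_n = (10.5 − 2×1.1875)×0.5 = 4.0625 in² (U = 1.0, A_e = A_n). φR_n = 0.75 × 65 × 4.0625 = 198.0 kips.
Block shear: shear path 2×[1.5+2×3.0625] = 2×7.625 in, A_gv = 7.625, A_nv = 2×(7.625 − 2.5×1.1875)×0.5 = 4.6563 in²; tension across gage: (3.3125 − 1×1.1875)×0.5 = 1.0625 in². R_n = min(0.6×65×4.6563, 0.6×50×7.625) + 1.0×65×1.0625 = min(181.6, 228.75) + 69.063 = 250.66 kips. φR_n = 0.75 × 250.66 = 188.0 kips.
Tension yield (gross): A_g = 10.5×0.5 = 5.25 in². φR_n = 0.90 × 50 × 5.25 = 236.3 kips.
Governing: min(240.3, 281.5, 198.0, 188.0, 236.3) = 188.0 kips → block shear.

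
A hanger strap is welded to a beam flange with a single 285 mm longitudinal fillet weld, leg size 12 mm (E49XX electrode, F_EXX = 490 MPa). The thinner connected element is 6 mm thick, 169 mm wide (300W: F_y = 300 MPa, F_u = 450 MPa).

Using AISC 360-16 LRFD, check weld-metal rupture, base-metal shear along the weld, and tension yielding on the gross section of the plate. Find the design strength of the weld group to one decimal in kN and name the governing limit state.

273.8 kN (gross-section yield governs)

Weld metal: throat = 0.707×12 = 8.484 mm, L = 285 mm. φR_n = 0.75 × 0.6 × 490 × 8.484 × 285 = 533.2 kN.
Base metal shear (6 mm plate): yield φR_n = 1.0×0.6×300×6×285 = 307.8 kN; rupture φR_n = 0.75×0.6×450×6×285 = 346.3 kN; take 307.8 kN (yield).
Tension yield (gross): A_g = 169×6 = 1014 mm². φR_n = 0.90 × 300 × 1014 = 273.8 kN.
Governing: min(533.2, 307.8, 273.8) = 273.8 kN → gross-section yield.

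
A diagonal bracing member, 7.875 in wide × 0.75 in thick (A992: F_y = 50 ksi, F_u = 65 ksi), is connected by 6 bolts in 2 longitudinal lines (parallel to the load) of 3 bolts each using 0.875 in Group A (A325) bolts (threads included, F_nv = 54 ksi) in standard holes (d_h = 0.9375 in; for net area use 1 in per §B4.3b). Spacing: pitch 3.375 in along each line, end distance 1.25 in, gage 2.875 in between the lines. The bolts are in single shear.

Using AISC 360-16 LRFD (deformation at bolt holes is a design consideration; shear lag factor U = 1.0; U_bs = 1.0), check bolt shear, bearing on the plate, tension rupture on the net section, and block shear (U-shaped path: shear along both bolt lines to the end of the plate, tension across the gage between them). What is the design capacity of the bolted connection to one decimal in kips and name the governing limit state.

146.1 kips (bolt shear governs)

Bolt shear: A_b = π(0.875)²/4 = 0.60132 in². φR_n = 0.75 × 54 × 0.60132 × 6 × 1 = 146.1 kips.
Bearing (0.75 in plate, F_u = 65 ksi): end bolts L_c = 1.25 − 0.9375/2 = 0.78125, R_n = min(1.2×0.78125×0.75×65, 2.4×0.875×0.75×65) = 45.703 kips/bolt; interior L_c = 3.375 − 0.9375 = 2.4375, R_n = 102.38 kips/bolt. φR_n = 0.75 × (2×45.703 + 4×102.38) = 375.7 kips.
Tension rupture (net): A_n = (7.875 − 2×1)×0.75 = 4.4063 in² (U = 1.0, A_e = A_n). φR_n = 0.75 × 65 × 4.4063 = 214.8 kips.
Block shear: shear path 2×[1.25+2×3.375] = 2×8 in, A_gv = 12, A_nv = 2×(8 − 2.5×1)×0.75 = 8.25 in²; tension across gage: (2.875 − 1×1)×0.75 = 1.4063 in². R_n = min(0.6×65×8.25, 0.6×50×12) + 1.0×65×1.4063 = min(321.75, 360) + 91.41 = 413.16 kips. φR_n = 0.75 × 413.16 = 309.9 kips.
Governing: min(146.1, 375.7, 214.8, 309.9) = 146.1 kips → bolt shear.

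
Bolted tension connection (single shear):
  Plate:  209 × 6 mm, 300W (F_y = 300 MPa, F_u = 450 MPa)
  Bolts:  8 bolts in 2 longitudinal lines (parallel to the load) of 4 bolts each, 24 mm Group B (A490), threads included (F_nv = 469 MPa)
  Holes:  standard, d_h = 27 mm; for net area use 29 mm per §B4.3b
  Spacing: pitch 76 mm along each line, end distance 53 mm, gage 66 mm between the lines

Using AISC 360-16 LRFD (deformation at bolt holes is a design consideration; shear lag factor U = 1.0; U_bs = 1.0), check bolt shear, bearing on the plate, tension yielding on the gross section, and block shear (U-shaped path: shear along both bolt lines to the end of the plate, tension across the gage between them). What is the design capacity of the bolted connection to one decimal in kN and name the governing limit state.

Bolt shear: A_b = π(24)²/4 = 452.39 mm². φR_n = 0.75 × 469 × 452.39 × 8 × 1 = 1273.0 kN.
Bearing (6 mm plate, F_u = 450 MPa): end bolts L_c = 53 − 27/2 = 39.5, R_n = min(1.2×39.5×6×450, 2.4×24×6×450) = 127.98 kN/bolt; interior L_c = 76 − 27 = 49, R_n = 155.52 kN/bolt. φR_n = 0.75 × (2×127.98 + 6×155.52) = 891.8 kN.
Tension yield (gross): A_g = 209×6 = 1254 mm². φR_n = 0.90 × 300 × 1254 = 338.6 kN.
Block shear: shear path 2×[53+3×76] = 2×281 mm, A_gv = 3372, A_nv = 2×(281 − 3.5×29)×6 = 2154 mm²; tension across gage: (66 − 1×29)×6 = 222 mm². R_n = min(0.6×450×2154, 0.6×300×3372) + 1.0×450×222 = min(581.58, 606.96) + 99.9 = 681.48 kN. φR_n = 0.75 × 681.48 = 511.1 kN.
Governing: min(1273.0, 891.8, 338.6, 511.1) = 338.6 kN → gross-section yield.

338.6 kN (gross-section yield governs)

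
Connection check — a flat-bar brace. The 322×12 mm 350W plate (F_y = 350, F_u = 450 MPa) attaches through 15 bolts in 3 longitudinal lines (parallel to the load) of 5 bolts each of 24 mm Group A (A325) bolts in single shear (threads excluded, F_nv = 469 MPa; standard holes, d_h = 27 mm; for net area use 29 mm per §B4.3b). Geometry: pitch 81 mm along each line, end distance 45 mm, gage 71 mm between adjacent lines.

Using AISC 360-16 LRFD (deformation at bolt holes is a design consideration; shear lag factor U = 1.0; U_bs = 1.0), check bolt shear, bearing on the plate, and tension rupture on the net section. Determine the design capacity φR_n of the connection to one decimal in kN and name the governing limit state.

Bolt shear: A_b = π(24)²/4 = 452.39 mm². φR_n = 0.75 × 469 × 452.39 × 15 × 1 = 2386.9 kN.
Bearing (12 mm plate, F_u = 450 MPa): end bolts L_c = 45 − 27/2 = 31.5, R_n = min(1.2×31.5×12×450, 2.4×24×12×450) = 204.12 kN/bolt; interior L_c = 81 − 27 = 54, R_n = 311.04 kN/bolt. φR_n = 0.75 × (3×204.12 + 12×311.04) = 3258.6 kN.
Tension rupture (net): A_n = (322 − 3×29)×12 = 2820 mm² (U = 1.0, A_e = A_n). φR_n = 0.75 × 450 × 2820 = 951.8 kN.
Governing: min(2386.9, 3258.6, 951.8) = 951.8 kN → net-section rupture.

951.8 kN (net-section rupture governs)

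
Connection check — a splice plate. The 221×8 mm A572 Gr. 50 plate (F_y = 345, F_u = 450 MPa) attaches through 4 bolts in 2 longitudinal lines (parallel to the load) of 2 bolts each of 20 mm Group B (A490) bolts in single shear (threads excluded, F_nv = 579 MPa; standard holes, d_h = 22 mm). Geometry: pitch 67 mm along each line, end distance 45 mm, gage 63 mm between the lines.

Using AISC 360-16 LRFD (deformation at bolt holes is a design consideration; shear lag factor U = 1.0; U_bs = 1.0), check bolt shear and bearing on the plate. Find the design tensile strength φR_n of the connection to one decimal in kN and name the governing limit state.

479.5 kN (bearing governs)

Bolt shear: A_b = π(20)²/4 = 314.16 mm². φR_n = 0.75 × 579 × 314.16 × 4 × 1 = 545.7 kN.
Bearing (8 mm plate, F_u = 450 MPa): end bolts L_c = 45 − 22/2 = 34, R_n = min(1.2×34×8×450, 2.4×20×8×450) = 146.88 kN/bolt; interior L_c = 67 − 22 = 45, R_n = 172.8 kN/bolt. φR_n = 0.75 × (2×146.88 + 2×172.8) = 479.5 kN.
Governing: min(545.7, 479.5) = 479.5 kN → bearing.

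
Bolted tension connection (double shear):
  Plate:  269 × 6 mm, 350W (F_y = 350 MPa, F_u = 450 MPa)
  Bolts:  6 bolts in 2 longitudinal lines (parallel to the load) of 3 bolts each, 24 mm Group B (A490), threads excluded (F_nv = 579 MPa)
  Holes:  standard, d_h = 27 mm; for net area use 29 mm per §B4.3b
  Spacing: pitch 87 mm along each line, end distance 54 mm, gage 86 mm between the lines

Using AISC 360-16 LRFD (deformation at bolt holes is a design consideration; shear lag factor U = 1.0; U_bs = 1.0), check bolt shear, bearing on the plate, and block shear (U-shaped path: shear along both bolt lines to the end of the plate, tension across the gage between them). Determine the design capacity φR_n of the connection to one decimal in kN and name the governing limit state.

493.3 kN (block shear governs)

Bolt shear: A_b = π(24)²/4 = 452.39 mm². φR_n = 0.75 × 579 × 452.39 × 6 × 2 = 2357.4 kN.
Bearing (6 mm plate, F_u = 450 MPa): end bolts L_c = 54 − 27/2 = 40.5, R_n = min(1.2×40.5×6×450, 2.4×24×6×450) = 131.22 kN/bolt; interior L_c = 87 − 27 = 60, R_n = 155.52 kN/bolt. φR_n = 0.75 × (2×131.22 + 4×155.52) = 663.4 kN.
Block shear: shear path 2×[54+2×87] = 2×228 mm, A_gv = 2736, A_nv = 2×(228 − 2.5×29)×6 = 1866 mm²; tension across gage: (86 − 1×29)×6 = 342 mm². R_n = min(0.6×450×1866, 0.6×350×2736) + 1.0×450×342 = min(503.82, 574.56) + 153.9 = 657.72 kN. φR_n = 0.75 × 657.72 = 493.3 kN.
Governing: min(2357.4, 663.4, 493.3) = 493.3 kN → block shear.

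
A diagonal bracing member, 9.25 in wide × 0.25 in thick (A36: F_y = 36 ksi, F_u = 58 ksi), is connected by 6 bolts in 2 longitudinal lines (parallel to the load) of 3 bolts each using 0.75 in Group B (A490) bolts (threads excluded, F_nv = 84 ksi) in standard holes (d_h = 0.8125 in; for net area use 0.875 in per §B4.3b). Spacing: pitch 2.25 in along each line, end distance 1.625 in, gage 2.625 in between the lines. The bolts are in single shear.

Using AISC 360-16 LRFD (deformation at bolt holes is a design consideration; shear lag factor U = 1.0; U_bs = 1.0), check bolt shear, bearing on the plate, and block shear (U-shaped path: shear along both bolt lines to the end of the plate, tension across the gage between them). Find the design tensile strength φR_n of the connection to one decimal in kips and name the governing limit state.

68.6 kips (block shear governs)

Bolt shear: A_b = π(0.75)²/4 = 0.44179 in². φR_n = 0.75 × 84 × 0.44179 × 6 × 1 = 167.0 kips.
Bearing (0.25 in plate, F_u = 58 ksi): end bolts L_c = 1.625 − 0.8125/2 = 1.21875, R_n = min(1.2×1.21875×0.25×58, 2.4×0.75×0.25×58) = 21.206 kips/bolt; interior L_c = 2.25 − 0.8125 = 1.4375, R_n = 25.013 kips/bolt. φR_n = 0.75 × (2×21.206 + 4×25.013) = 106.8 kips.
Block shear: shear path 2×[1.625+2×2.25] = 2×6.125 in, A_gv = 3.0625, A_nv = 2×(6.125 − 2.5×0.875)×0.25 = 1.9688 in²; tension across gage: (2.625 − 1×0.875)×0.25 = 0.4375 in². R_n = min(0.6×58×1.9688, 0.6×36×3.0625) + 1.0×58×0.4375 = min(68.514, 66.15) + 25.375 = 91.525 kips. φR_n = 0.75 × 91.525 = 68.6 kips.
Governing: min(167.0, 106.8, 68.6) = 68.6 kips → block shear.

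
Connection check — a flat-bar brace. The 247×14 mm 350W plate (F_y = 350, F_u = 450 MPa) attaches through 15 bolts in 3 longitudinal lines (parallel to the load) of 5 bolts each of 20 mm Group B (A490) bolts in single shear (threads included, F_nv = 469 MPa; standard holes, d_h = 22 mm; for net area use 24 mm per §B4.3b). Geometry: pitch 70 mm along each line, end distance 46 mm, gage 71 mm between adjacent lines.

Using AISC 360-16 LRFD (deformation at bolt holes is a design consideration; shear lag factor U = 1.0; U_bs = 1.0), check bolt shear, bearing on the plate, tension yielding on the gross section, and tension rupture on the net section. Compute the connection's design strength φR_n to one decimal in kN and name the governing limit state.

Bolt shear: A_b = π(20)²/4 = 314.16 mm². φR_n = 0.75 × 469 × 314.16 × 15 × 1 = 1657.6 kN.
Bearing (14 mm plate, F_u = 450 MPa): end bolts L_c = 46 − 22/2 = 35, R_n = min(1.2×35×14×450, 2.4×20×14×450) = 264.6 kN/bolt; interior L_c = 70 − 22 = 48, R_n = 302.4 kN/bolt. φR_n = 0.75 × (3×264.6 + 12×302.4) = 3317.0 kN.
Tension yield (gross): A_g = 247×14 = 3458 mm². φR_n = 0.90 × 350 × 3458 = 1089.3 kN.
Tension rupture (net): A_n = (247 − 3×24)×14 = 2450 mm² (U = 1.0, A_e = A_n). φR_n = 0.75 × 450 × 2450 = 826.9 kN.
Governing: min(1657.6, 3317.0, 1089.3, 826.9) = 826.9 kN → net-section rupture.

826.9 kN (net-section rupture governs)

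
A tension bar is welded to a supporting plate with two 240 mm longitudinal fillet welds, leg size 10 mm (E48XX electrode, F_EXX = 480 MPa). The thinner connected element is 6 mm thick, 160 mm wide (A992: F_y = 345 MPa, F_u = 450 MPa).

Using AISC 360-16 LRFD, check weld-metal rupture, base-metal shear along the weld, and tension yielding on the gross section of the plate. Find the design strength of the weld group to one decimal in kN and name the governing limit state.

Weld metal: throat = 0.707×10 = 7.07 mm, L = 2×240 = 480 mm. φR_n = 0.75 × 0.6 × 480 × 7.07 × 480 = 733.0 kN.
Base metal shear (6 mm plate): yield φR_n = 1.0×0.6×345×6×480 = 596.2 kN; rupture φR_n = 0.75×0.6×450×6×480 = 583.2 kN; take 583.2 kN (rupture).
Tension yield (gross): A_g = 160×6 = 960 mm². φR_n = 0.90 × 345 × 960 = 298.1 kN.
Governing: min(733.0, 583.2, 298.1) = 298.1 kN → gross-section yield.

298.1 kN (gross-section yield governs)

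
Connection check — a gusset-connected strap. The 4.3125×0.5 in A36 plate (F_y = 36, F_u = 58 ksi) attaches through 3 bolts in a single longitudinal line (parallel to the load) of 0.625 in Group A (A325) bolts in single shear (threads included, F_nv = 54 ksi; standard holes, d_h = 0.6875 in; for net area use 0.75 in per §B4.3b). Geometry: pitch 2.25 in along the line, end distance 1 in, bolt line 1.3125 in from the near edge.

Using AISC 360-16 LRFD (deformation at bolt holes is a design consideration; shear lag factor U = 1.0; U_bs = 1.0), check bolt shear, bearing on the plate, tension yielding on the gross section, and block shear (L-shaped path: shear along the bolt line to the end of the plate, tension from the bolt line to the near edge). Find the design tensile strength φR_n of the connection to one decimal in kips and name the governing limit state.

Bolt shear: A_b = π(0.625)²/4 = 0.3068 in². φR_n = 0.75 × 54 × 0.3068 × 3 × 1 = 37.3 kips.
Bearing (0.5 in plate, F_u = 58 ksi): end bolts L_c = 1 − 0.6875/2 = 0.65625, R_n = min(1.2×0.65625×0.5×58, 2.4×0.625×0.5×58) = 22.838 kips/bolt; interior L_c = 2.25 − 0.6875 = 1.5625, R_n = 43.5 kips/bolt. φR_n = 0.75 × (1×22.838 + 2×43.5) = 82.4 kips.
Tension yield (gross): A_g = 4.3125×0.5 = 2.1563 in². φR_n = 0.90 × 36 × 2.1563 = 69.9 kips.
Block shear: shear path 1×[1+2×2.25] = 1×5.5 in, A_gv = 2.75, A_nv = 1×(5.5 − 2.5×0.75)×0.5 = 1.8125 in²; tension to near edge: (1.3125 − 0.5×0.75)×0.5 = 0.46875 in². R_n = min(0.6×58×1.8125, 0.6×36×2.75) + 1.0×58×0.46875 = min(63.075, 59.4) + 27.188 = 86.588 kips. φR_n = 0.75 × 86.588 = 64.9 kips.
Governing: min(37.3, 82.4, 69.9, 64.9) = 37.3 kips → bolt shear.

37.3 kips (bolt shear governs)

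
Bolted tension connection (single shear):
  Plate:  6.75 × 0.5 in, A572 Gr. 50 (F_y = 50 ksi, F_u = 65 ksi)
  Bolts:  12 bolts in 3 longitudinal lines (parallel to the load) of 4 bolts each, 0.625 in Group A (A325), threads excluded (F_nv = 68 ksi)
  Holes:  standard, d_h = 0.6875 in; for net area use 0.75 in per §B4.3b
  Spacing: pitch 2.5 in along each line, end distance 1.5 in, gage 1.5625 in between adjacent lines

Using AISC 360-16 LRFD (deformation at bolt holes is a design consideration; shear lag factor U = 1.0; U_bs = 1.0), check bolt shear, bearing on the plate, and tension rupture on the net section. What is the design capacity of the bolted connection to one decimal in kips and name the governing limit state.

Bolt shear: A_b = π(0.625)²/4 = 0.3068 in². φR_n = 0.75 × 68 × 0.3068 × 12 × 1 = 187.8 kips.
Bearing (0.5 in plate, F_u = 65 ksi): end bolts L_c = 1.5 − 0.6875/2 = 1.15625, R_n = min(1.2×1.15625×0.5×65, 2.4×0.625×0.5×65) = 45.094 kips/bolt; interior L_c = 2.5 − 0.6875 = 1.8125, R_n = 48.75 kips/bolt. φR_n = 0.75 × (3×45.094 + 9×48.75) = 430.5 kips.
Tension rupture (net): A_n = (6.75 − 3×0.75)×0.5 = 2.25 in² (U = 1.0, A_e = A_n). φR_n = 0.75 × 65 × 2.25 = 109.7 kips.
Governing: min(187.8, 430.5, 109.7) = 109.7 kips → net-section rupture.

109.7 kips (net-section rupture governs)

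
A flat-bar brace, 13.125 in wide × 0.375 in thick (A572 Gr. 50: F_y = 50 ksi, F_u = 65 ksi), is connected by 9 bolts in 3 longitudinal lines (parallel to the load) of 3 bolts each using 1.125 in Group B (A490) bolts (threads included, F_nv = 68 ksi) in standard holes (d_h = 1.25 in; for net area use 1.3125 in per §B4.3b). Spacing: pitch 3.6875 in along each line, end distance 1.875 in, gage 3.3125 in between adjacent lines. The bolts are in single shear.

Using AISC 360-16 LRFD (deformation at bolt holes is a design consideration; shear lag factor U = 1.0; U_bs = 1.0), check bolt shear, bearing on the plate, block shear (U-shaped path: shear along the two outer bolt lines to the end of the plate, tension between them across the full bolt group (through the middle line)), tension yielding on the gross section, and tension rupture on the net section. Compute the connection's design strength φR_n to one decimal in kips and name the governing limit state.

168.0 kips (net-section rupture governs)

Bolt shear: A_b = π(1.125)²/4 = 0.99402 in². φR_n = 0.75 × 68 × 0.99402 × 9 × 1 = 456.3 kips.
Bearing (0.375 in plate, F_u = 65 ksi): end bolts L_c = 1.875 − 1.25/2 = 1.25, R_n = min(1.2×1.25×0.375×65, 2.4×1.125×0.375×65) = 36.563 kips/bolt; interior L_c = 3.6875 − 1.25 = 2.4375, R_n = 65.813 kips/bolt. φR_n = 0.75 × (3×36.563 + 6×65.813) = 378.4 kips.
Block shear: shear path 2×[1.875+2×3.6875] = 2×9.25 in, A_gv = 6.9375, A_nv = 2×(9.25 − 2.5×1.3125)×0.375 = 4.4766 in²; tension across gage: (6.625 − 2×1.3125)×0.375 = 1.5 in². R_n = min(0.6×65×4.4766, 0.6×50×6.9375) + 1.0×65×1.5 = min(174.59, 208.13) + 97.5 = 272.09 kips. φR_n = 0.75 × 272.09 = 204.1 kips.
Tension yield (gross): A_g = 13.125×0.375 = 4.9219 in². φR_n = 0.90 × 50 × 4.9219 = 221.5 kips.
Tension rupture (net): A_n = (13.125 − 3×1.3125)×0.375 = 3.4453 in² (U = 1.0, A_e = A_n). φR_n = 0.75 × 65 × 3.4453 = 168.0 kips.
Governing: min(456.3, 378.4, 204.1, 221.5, 168.0) = 168.0 kips → net-section rupture.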